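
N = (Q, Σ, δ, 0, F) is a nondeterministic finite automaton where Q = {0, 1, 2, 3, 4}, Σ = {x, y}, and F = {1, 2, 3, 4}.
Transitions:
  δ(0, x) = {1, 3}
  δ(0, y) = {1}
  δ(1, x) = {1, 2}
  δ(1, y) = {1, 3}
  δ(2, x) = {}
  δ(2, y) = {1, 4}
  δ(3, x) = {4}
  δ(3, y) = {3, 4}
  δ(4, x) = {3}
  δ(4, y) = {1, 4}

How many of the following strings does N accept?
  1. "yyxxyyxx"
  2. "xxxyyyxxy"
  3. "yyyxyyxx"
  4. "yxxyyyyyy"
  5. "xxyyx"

5

"yyxxyyxx": accepted
"xxxyyyxxy": accepted
"yyyxyyxx": accepted
"yxxyyyyyy": accepted
"xxyyx": accepted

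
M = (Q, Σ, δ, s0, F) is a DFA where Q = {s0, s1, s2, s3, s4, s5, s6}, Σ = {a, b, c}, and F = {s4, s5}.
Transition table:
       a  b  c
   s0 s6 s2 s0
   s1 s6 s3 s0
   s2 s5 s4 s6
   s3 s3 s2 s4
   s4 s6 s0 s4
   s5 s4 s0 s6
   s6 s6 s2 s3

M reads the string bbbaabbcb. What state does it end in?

s0 --b--> s2
s2 --b--> s4
s4 --b--> s0
s0 --a--> s6
s6 --a--> s6
s6 --b--> s2
s2 --b--> s4
s4 --c--> s4
s4 --b--> s0

s0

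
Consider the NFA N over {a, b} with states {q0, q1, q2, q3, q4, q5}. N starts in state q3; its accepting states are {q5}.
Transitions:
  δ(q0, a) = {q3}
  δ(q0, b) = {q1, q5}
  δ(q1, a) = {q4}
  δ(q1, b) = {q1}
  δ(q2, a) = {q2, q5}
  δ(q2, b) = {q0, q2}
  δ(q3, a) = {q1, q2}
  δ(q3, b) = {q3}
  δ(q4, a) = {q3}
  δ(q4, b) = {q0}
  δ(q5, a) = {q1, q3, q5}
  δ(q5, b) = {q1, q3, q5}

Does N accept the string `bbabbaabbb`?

Start: {q3}
read b: {q3}
read b: {q3}
read a: {q1, q2}
read b: {q0, q1, q2}
read b: {q0, q1, q2, q5}
read a: {q1, q2, q3, q4, q5}
read a: {q1, q2, q3, q4, q5}
read b: {q0, q1, q2, q3, q5}
read b: {q0, q1, q2, q3, q5}
read b: {q0, q1, q2, q3, q5}
Reachable ∩ accepting = {q5} — nonempty.

accepted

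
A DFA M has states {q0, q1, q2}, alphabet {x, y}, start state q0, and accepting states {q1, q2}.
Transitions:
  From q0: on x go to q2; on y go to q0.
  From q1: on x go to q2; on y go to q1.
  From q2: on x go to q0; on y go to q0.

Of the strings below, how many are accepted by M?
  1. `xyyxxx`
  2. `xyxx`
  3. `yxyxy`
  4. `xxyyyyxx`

1

`xyyxxx`: accepted
`xyxx`: rejected
`yxyxy`: rejected
`xxyyyyxx`: rejected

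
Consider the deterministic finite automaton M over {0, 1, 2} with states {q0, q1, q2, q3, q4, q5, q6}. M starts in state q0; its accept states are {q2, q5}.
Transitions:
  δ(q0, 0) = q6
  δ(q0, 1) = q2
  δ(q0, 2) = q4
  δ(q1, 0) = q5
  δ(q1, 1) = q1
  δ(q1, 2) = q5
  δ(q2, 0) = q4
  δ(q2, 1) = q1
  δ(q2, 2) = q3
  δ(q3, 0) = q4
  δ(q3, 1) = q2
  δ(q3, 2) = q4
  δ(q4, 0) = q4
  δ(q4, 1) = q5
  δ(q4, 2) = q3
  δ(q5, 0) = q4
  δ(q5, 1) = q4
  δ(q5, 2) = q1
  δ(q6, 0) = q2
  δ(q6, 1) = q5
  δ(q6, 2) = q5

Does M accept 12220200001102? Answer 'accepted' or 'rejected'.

q0 --1--> q2
q2 --2--> q3
q3 --2--> q4
q4 --2--> q3
q3 --0--> q4
q4 --2--> q3
q3 --0--> q4
q4 --0--> q4
q4 --0--> q4
q4 --0--> q4
q4 --1--> q5
q5 --1--> q4
q4 --0--> q4
q4 --2--> q3
End in state q3, which is not an accepting state.

rejected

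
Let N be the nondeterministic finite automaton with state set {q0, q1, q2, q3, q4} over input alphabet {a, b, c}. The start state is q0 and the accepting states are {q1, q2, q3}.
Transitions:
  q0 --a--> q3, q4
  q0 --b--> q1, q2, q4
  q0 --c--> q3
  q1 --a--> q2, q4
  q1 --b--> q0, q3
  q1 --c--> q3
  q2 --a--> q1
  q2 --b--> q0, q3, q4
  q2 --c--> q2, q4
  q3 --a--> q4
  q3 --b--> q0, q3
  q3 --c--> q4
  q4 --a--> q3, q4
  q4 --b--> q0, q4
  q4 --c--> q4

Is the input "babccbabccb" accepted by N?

rejected

Start: {q0}
read b: {q1, q2, q4}
read a: {q1, q2, q3, q4}
read b: {q0, q3, q4}
read c: {q3, q4}
read c: {q4}
read b: {q0, q4}
read a: {q3, q4}
read b: {q0, q3, q4}
read c: {q3, q4}
read c: {q4}
read b: {q0, q4}
Reachable ∩ accepting = {} — empty.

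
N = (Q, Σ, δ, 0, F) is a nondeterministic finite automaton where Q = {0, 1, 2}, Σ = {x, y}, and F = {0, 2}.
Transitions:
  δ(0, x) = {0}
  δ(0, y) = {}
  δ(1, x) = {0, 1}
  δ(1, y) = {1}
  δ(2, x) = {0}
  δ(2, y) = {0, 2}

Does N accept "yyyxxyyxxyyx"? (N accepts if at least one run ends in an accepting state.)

rejected

Start: {0}
read y: {}
The reachable set is empty and stays empty for the remaining 11 symbols.
Reachable ∩ accepting = {} — empty.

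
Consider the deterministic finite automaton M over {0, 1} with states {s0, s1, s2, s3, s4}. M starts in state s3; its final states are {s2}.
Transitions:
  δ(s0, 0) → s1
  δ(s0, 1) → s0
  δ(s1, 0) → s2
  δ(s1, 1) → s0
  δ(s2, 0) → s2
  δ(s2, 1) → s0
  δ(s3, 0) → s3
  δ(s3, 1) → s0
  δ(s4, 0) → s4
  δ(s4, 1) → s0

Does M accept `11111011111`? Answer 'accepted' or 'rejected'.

rejected

s3 --1--> s0
s0 --1--> s0
s0 --1--> s0
s0 --1--> s0
s0 --1--> s0
s0 --0--> s1
s1 --1--> s0
s0 --1--> s0
s0 --1--> s0
s0 --1--> s0
s0 --1--> s0
End in state s0, which is not an accepting state.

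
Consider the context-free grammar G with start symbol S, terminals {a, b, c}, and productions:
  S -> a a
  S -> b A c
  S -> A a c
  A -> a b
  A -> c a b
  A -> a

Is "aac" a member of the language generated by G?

yes

S ⇒ Aac ⇒ aac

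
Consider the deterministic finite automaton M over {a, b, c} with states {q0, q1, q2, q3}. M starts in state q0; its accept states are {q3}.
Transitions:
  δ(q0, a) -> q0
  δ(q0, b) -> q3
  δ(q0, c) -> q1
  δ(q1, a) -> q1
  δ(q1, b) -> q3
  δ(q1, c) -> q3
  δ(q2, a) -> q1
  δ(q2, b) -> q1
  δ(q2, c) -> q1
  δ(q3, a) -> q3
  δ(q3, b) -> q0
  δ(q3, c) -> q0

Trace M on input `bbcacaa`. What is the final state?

q3

q0 --b--> q3
q3 --b--> q0
q0 --c--> q1
q1 --a--> q1
q1 --c--> q3
q3 --a--> q3
q3 --a--> q3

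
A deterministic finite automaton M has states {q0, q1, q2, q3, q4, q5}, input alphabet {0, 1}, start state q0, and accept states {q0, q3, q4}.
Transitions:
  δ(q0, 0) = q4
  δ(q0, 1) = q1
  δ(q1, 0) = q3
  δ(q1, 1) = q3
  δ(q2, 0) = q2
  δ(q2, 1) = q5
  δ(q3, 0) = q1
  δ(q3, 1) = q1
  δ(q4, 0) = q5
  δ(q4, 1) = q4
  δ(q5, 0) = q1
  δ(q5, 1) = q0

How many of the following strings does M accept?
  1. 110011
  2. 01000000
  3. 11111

110011: accepted
01000000: rejected
11111: rejected

1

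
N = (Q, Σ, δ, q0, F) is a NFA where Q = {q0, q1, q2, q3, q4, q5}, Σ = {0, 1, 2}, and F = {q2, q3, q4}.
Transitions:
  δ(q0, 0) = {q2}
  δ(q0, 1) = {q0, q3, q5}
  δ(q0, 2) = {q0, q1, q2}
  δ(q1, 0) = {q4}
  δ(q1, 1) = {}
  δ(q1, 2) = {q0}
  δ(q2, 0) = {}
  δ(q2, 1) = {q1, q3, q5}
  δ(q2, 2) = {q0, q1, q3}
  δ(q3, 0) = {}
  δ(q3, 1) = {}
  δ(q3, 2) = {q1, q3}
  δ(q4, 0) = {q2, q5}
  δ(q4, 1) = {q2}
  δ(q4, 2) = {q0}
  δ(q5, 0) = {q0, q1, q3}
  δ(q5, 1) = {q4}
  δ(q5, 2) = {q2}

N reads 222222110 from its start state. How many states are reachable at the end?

Start: {q0}
read 2: {q0, q1, q2}
read 2: {q0, q1, q2, q3}
read 2: {q0, q1, q2, q3}
read 2: {q0, q1, q2, q3}
read 2: {q0, q1, q2, q3}
read 2: {q0, q1, q2, q3}
read 1: {q0, q1, q3, q5}
read 1: {q0, q3, q4, q5}
read 0: {q0, q1, q2, q3, q5}
Final reachable set {q0, q1, q2, q3, q5} has 5 states.

5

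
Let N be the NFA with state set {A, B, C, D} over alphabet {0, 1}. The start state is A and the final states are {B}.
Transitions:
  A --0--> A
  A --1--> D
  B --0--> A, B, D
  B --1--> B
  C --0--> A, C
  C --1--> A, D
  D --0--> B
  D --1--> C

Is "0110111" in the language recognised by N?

Start: {A}
read 0: {A}
read 1: {D}
read 1: {C}
read 0: {A, C}
read 1: {A, D}
read 1: {C, D}
read 1: {A, C, D}
Reachable ∩ accepting = {} — empty.

rejected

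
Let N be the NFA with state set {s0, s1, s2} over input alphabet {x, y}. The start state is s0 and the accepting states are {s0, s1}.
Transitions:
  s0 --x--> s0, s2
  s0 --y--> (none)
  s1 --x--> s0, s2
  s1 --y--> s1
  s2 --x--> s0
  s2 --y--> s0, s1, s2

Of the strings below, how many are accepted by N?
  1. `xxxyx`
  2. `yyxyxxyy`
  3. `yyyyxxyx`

`xxxyx`: accepted
`yyxyxxyy`: rejected
`yyyyxxyx`: rejected

1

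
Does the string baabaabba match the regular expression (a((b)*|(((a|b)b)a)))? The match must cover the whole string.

no

No split of baabaabba into u·v has a matching u and ((b)*|(((a|b)b)a)) matching v.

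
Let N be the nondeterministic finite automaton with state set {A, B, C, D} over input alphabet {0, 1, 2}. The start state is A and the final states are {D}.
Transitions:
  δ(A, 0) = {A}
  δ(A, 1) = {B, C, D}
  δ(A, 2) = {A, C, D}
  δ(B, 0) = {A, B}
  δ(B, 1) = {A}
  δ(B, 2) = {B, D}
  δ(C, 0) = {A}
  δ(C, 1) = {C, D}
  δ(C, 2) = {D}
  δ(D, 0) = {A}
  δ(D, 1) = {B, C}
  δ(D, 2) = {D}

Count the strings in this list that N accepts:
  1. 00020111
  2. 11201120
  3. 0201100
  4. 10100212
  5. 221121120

2

00020111: accepted
11201120: rejected
0201100: rejected
10100212: accepted
221121120: rejected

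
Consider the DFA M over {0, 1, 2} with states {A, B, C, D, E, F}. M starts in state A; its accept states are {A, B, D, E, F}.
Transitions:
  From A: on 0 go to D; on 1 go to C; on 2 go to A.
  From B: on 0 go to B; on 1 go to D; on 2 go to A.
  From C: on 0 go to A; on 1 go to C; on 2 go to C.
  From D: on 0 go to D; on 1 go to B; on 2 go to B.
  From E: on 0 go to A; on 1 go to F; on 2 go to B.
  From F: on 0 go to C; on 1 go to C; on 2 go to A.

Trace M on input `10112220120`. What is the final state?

A --1--> C
C --0--> A
A --1--> C
C --1--> C
C --2--> C
C --2--> C
C --2--> C
C --0--> A
A --1--> C
C --2--> C
C --0--> A

A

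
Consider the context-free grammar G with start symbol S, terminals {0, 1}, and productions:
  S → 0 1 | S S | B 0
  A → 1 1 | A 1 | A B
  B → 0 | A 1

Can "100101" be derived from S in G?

no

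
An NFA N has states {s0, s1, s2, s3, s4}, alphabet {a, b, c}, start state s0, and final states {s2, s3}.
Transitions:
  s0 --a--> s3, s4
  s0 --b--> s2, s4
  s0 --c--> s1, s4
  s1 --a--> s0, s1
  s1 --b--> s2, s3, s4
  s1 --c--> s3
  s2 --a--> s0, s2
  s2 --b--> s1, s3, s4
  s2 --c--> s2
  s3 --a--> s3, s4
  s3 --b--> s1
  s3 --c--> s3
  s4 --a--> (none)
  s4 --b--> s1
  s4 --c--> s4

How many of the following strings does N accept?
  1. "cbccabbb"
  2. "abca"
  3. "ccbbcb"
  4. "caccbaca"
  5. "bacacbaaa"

5

"cbccabbb": accepted
"abca": accepted
"ccbbcb": accepted
"caccbaca": accepted
"bacacbaaa": accepted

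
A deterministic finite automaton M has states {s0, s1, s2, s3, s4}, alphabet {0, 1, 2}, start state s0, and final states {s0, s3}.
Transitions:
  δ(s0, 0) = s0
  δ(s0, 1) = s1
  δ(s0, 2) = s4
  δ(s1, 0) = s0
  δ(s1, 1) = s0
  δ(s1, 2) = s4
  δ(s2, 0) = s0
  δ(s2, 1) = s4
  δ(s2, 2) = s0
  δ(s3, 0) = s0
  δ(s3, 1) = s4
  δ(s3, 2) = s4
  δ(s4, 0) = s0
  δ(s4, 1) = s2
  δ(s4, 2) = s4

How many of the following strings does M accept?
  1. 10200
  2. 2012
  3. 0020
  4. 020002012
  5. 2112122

2

10200: accepted
2012: rejected
0020: accepted
020002012: rejected
2112122: rejected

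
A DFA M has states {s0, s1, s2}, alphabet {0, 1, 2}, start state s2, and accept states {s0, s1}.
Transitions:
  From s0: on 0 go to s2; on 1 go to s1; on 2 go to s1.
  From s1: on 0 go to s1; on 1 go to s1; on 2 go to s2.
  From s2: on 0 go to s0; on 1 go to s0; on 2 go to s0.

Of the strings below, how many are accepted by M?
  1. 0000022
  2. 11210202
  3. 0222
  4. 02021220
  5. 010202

0000022: rejected
11210202: accepted
0222: accepted
02021220: accepted
010202: accepted

4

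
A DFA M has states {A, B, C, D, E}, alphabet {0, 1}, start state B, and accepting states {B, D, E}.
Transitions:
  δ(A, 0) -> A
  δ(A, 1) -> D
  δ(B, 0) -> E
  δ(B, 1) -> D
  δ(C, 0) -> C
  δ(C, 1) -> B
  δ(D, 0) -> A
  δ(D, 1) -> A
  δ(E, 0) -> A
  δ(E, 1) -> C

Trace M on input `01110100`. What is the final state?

B --0--> E
E --1--> C
C --1--> B
B --1--> D
D --0--> A
A --1--> D
D --0--> A
A --0--> A

A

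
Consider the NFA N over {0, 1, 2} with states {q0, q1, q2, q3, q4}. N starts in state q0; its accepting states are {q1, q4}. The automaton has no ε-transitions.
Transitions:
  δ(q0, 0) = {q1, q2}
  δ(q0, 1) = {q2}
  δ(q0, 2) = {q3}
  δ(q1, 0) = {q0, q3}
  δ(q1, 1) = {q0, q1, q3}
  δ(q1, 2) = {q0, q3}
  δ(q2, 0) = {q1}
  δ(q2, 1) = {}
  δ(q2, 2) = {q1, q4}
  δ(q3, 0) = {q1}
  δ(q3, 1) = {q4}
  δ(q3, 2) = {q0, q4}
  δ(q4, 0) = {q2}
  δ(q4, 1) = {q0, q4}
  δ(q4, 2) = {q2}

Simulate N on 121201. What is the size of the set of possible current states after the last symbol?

Start: {q0}
read 1: {q2}
read 2: {q1, q4}
read 1: {q0, q1, q3, q4}
read 2: {q0, q2, q3, q4}
read 0: {q1, q2}
read 1: {q0, q1, q3}
Final reachable set {q0, q1, q3} has 3 states.

3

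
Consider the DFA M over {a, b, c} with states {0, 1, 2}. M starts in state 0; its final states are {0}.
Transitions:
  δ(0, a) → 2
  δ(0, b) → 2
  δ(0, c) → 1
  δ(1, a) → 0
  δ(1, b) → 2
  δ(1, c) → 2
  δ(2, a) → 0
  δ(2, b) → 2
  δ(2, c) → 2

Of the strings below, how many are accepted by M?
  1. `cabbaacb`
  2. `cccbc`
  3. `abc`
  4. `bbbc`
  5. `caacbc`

0

`cabbaacb`: rejected
`cccbc`: rejected
`abc`: rejected
`bbbc`: rejected
`caacbc`: rejected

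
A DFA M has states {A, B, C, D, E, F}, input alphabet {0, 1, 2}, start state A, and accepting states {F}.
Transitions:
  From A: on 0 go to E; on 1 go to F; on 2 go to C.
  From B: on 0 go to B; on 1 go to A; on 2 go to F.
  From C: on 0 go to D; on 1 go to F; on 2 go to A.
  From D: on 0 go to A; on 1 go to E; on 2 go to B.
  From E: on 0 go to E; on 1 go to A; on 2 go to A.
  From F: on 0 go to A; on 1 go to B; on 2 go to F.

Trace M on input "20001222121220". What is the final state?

A

A --2--> C
C --0--> D
D --0--> A
A --0--> E
E --1--> A
A --2--> C
C --2--> A
A --2--> C
C --1--> F
F --2--> F
F --1--> B
B --2--> F
F --2--> F
F --0--> A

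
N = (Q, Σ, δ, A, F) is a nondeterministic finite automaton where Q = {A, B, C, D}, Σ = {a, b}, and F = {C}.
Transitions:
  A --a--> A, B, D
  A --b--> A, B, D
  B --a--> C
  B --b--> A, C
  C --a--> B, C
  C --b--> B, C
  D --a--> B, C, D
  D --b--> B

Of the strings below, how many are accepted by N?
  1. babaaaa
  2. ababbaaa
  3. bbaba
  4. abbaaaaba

babaaaa: accepted
ababbaaa: accepted
bbaba: accepted
abbaaaaba: accepted

4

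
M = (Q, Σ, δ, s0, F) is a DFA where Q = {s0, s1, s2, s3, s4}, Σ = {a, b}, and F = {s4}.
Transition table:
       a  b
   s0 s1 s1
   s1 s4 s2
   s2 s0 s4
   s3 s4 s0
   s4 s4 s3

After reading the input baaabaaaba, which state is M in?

s4

s0 --b--> s1
s1 --a--> s4
s4 --a--> s4
s4 --a--> s4
s4 --b--> s3
s3 --a--> s4
s4 --a--> s4
s4 --a--> s4
s4 --b--> s3
s3 --a--> s4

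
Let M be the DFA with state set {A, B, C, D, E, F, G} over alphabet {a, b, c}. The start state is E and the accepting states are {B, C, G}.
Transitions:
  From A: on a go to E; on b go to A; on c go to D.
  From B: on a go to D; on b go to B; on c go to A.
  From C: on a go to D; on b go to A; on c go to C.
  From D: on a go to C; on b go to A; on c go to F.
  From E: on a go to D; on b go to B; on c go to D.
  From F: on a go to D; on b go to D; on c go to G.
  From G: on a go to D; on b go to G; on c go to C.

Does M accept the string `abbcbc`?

rejected

E --a--> D
D --b--> A
A --b--> A
A --c--> D
D --b--> A
A --c--> D
End in state D, which is not an accepting state.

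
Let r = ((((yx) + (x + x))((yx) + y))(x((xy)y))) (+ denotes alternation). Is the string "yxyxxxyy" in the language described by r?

yes

Split as yxyx·xxyy: (((yx)+(x+x))((yx)+y)) matches yxyx and (x((xy)y)) matches xxyy.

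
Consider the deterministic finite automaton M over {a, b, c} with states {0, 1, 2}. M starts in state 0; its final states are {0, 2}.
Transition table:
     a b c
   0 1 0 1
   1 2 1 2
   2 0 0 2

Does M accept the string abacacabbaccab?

0 --a--> 1
1 --b--> 1
1 --a--> 2
2 --c--> 2
2 --a--> 0
0 --c--> 1
1 --a--> 2
2 --b--> 0
0 --b--> 0
0 --a--> 1
1 --c--> 2
2 --c--> 2
2 --a--> 0
0 --b--> 0
End in state 0, which is an accepting state.

accepted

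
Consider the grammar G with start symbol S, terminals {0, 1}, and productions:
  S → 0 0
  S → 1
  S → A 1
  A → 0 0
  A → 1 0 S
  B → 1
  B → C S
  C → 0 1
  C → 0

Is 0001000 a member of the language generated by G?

no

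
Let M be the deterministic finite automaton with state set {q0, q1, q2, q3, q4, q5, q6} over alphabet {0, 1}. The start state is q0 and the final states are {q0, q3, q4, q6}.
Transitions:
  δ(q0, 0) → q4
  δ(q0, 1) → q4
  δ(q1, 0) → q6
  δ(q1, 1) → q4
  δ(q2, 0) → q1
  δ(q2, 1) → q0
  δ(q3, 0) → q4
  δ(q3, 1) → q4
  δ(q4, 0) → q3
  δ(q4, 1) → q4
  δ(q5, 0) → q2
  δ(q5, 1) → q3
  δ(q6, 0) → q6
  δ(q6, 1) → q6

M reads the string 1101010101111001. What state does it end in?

q0 --1--> q4
q4 --1--> q4
q4 --0--> q3
q3 --1--> q4
q4 --0--> q3
q3 --1--> q4
q4 --0--> q3
q3 --1--> q4
q4 --0--> q3
q3 --1--> q4
q4 --1--> q4
q4 --1--> q4
q4 --1--> q4
q4 --0--> q3
q3 --0--> q4
q4 --1--> q4

q4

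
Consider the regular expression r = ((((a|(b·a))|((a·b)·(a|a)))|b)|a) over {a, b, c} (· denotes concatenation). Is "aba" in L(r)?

yes

The left alternative (((a|(b·a))|((a·b)·(a|a)))|b) matches aba.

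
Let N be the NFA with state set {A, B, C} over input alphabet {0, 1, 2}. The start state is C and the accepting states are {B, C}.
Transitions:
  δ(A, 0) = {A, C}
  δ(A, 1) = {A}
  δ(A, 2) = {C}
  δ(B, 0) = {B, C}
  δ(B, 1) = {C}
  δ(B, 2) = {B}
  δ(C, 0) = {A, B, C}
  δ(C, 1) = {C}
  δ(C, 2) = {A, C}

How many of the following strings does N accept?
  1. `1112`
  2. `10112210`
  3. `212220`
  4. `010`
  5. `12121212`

5

`1112`: accepted
`10112210`: accepted
`212220`: accepted
`010`: accepted
`12121212`: accepted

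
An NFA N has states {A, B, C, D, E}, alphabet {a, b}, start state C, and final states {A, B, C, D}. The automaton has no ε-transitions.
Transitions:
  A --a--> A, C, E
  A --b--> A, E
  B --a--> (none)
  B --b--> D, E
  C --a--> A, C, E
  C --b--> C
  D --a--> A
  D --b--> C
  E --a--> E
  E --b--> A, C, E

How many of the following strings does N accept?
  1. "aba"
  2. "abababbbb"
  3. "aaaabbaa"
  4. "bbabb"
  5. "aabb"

5

"aba": accepted
"abababbbb": accepted
"aaaabbaa": accepted
"bbabb": accepted
"aabb": accepted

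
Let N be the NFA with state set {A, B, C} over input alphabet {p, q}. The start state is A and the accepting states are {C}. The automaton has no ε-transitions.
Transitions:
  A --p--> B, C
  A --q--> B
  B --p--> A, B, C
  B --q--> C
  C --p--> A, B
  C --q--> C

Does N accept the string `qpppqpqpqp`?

Start: {A}
read q: {B}
read p: {A, B, C}
read p: {A, B, C}
read p: {A, B, C}
read q: {B, C}
read p: {A, B, C}
read q: {B, C}
read p: {A, B, C}
read q: {B, C}
read p: {A, B, C}
Reachable ∩ accepting = {C} — nonempty.

accepted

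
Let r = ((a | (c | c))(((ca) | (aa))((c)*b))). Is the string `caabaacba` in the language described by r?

no

No split of caabaacba into u·v has (a|(c|c)) matching u and (((ca)|(aa))((c)*b)) matching v.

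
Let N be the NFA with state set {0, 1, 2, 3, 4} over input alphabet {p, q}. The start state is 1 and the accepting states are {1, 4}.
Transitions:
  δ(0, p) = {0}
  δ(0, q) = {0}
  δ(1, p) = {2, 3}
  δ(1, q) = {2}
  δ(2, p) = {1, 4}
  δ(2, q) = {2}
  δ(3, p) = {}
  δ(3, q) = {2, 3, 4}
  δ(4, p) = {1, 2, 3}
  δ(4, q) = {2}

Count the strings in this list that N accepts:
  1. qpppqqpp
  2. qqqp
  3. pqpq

qpppqqpp: accepted
qqqp: accepted
pqpq: accepted

3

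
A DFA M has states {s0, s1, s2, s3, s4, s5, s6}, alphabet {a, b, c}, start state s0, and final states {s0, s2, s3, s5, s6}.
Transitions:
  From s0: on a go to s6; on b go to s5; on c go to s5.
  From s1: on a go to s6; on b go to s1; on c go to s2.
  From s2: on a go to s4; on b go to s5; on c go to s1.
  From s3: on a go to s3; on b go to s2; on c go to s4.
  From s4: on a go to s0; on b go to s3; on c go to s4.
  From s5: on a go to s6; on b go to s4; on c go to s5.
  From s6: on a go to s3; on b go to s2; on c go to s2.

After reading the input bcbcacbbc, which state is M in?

s0 --b--> s5
s5 --c--> s5
s5 --b--> s4
s4 --c--> s4
s4 --a--> s0
s0 --c--> s5
s5 --b--> s4
s4 --b--> s3
s3 --c--> s4

s4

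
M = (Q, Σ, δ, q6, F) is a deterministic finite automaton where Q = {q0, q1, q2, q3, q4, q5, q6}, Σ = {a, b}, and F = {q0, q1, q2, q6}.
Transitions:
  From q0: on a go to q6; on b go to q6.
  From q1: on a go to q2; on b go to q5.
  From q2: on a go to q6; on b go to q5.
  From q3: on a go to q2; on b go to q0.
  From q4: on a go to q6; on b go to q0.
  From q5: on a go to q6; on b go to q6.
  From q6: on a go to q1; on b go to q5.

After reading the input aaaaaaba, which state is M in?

q6

q6 --a--> q1
q1 --a--> q2
q2 --a--> q6
q6 --a--> q1
q1 --a--> q2
q2 --a--> q6
q6 --b--> q5
q5 --a--> q6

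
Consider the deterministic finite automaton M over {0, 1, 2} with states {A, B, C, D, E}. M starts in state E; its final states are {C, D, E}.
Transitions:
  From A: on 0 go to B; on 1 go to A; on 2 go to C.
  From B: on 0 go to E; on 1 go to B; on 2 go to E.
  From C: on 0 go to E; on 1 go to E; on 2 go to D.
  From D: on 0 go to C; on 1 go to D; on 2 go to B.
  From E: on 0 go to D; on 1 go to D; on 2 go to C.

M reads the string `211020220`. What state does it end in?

E

E --2--> C
C --1--> E
E --1--> D
D --0--> C
C --2--> D
D --0--> C
C --2--> D
D --2--> B
B --0--> E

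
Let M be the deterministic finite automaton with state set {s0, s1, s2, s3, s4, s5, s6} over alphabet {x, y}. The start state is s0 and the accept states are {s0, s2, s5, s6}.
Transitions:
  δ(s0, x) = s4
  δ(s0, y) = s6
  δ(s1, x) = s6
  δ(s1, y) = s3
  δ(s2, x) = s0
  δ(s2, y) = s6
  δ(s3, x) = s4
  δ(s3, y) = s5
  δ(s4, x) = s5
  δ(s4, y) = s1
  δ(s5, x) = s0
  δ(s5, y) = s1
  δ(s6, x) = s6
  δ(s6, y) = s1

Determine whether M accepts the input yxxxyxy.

s0 --y--> s6
s6 --x--> s6
s6 --x--> s6
s6 --x--> s6
s6 --y--> s1
s1 --x--> s6
s6 --y--> s1
End in state s1, which is not an accepting state.

rejected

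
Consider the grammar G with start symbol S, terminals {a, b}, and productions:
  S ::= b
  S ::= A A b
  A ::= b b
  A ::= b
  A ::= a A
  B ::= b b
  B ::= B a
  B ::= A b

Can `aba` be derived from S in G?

no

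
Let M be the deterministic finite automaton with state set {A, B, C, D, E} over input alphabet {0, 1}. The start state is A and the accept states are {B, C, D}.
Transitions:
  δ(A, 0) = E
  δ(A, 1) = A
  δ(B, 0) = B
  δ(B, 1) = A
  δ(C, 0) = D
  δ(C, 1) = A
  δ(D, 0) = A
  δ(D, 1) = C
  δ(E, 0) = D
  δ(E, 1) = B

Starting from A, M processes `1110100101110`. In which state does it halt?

E

A --1--> A
A --1--> A
A --1--> A
A --0--> E
E --1--> B
B --0--> B
B --0--> B
B --1--> A
A --0--> E
E --1--> B
B --1--> A
A --1--> A
A --0--> E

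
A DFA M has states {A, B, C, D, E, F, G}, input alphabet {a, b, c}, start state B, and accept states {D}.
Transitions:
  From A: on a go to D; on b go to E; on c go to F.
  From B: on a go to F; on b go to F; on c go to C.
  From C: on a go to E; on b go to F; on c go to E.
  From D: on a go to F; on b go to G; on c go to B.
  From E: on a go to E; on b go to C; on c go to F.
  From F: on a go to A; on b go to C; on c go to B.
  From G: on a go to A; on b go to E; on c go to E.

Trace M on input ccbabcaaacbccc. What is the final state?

B --c--> C
C --c--> E
E --b--> C
C --a--> E
E --b--> C
C --c--> E
E --a--> E
E --a--> E
E --a--> E
E --c--> F
F --b--> C
C --c--> E
E --c--> F
F --c--> B

B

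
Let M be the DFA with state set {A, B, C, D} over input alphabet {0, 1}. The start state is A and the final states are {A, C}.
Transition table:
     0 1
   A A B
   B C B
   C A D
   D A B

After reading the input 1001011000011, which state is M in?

A --1--> B
B --0--> C
C --0--> A
A --1--> B
B --0--> C
C --1--> D
D --1--> B
B --0--> C
C --0--> A
A --0--> A
A --0--> A
A --1--> B
B --1--> B

B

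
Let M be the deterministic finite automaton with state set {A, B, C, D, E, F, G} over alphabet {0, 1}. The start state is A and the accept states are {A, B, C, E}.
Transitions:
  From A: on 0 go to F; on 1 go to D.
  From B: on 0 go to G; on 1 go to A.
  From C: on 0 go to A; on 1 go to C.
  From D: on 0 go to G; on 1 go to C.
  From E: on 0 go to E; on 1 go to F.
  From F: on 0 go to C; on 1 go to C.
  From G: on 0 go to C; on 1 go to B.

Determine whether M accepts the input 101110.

rejected

A --1--> D
D --0--> G
G --1--> B
B --1--> A
A --1--> D
D --0--> G
End in state G, which is not an accepting state.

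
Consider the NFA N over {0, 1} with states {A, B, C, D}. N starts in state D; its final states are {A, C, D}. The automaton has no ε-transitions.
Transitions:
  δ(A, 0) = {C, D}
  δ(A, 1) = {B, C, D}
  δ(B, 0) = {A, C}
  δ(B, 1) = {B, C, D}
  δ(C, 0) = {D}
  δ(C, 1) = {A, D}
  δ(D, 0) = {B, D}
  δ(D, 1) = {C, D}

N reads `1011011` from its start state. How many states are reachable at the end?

Start: {D}
read 1: {C, D}
read 0: {B, D}
read 1: {B, C, D}
read 1: {A, B, C, D}
read 0: {A, B, C, D}
read 1: {A, B, C, D}
read 1: {A, B, C, D}
Final reachable set {A, B, C, D} has 4 states.

4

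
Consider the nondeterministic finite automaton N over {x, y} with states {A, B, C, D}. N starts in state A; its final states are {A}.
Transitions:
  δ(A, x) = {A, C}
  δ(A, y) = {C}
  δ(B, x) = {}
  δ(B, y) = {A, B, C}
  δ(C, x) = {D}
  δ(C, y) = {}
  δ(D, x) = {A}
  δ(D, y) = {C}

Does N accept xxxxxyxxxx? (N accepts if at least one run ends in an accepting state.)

accepted

Start: {A}
read x: {A, C}
read x: {A, C, D}
read x: {A, C, D}
read x: {A, C, D}
read x: {A, C, D}
read y: {C}
read x: {D}
read x: {A}
read x: {A, C}
read x: {A, C, D}
Reachable ∩ accepting = {A} — nonempty.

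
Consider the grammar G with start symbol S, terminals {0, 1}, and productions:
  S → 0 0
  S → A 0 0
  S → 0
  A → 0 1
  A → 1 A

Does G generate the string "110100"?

yes

S ⇒ A00 ⇒ 1A00 ⇒ 11A00 ⇒ 110100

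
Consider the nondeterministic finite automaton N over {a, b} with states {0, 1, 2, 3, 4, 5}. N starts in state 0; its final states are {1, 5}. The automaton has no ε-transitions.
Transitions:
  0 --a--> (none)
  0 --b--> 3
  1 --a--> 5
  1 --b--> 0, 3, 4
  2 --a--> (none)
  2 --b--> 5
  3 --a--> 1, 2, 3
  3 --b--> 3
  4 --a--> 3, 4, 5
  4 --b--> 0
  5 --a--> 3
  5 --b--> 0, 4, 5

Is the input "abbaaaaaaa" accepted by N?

Start: {0}
read a: {}
The reachable set is empty and stays empty for the remaining 9 symbols.
Reachable ∩ accepting = {} — empty.

rejected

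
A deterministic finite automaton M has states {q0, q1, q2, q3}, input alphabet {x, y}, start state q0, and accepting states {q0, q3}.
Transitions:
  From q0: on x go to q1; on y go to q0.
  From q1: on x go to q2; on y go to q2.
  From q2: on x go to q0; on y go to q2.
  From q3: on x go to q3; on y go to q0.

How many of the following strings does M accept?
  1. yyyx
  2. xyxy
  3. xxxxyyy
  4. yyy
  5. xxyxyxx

yyyx: rejected
xyxy: accepted
xxxxyyy: rejected
yyy: accepted
xxyxyxx: rejected

2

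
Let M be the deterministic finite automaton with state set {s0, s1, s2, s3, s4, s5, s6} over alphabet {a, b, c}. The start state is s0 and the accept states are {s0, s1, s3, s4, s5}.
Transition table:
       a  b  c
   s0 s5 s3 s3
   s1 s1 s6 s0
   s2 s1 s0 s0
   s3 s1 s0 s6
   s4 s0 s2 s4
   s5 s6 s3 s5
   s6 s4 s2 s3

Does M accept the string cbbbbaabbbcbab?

accepted

s0 --c--> s3
s3 --b--> s0
s0 --b--> s3
s3 --b--> s0
s0 --b--> s3
s3 --a--> s1
s1 --a--> s1
s1 --b--> s6
s6 --b--> s2
s2 --b--> s0
s0 --c--> s3
s3 --b--> s0
s0 --a--> s5
s5 --b--> s3
End in state s3, which is an accepting state.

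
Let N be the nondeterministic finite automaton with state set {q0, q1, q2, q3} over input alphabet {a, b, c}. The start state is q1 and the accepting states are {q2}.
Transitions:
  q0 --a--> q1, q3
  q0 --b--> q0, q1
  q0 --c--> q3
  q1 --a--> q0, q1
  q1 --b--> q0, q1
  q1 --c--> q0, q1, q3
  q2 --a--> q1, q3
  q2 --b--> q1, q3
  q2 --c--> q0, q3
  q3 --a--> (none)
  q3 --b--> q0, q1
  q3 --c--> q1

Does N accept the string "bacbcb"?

Start: {q1}
read b: {q0, q1}
read a: {q0, q1, q3}
read c: {q0, q1, q3}
read b: {q0, q1}
read c: {q0, q1, q3}
read b: {q0, q1}
Reachable ∩ accepting = {} — empty.

rejected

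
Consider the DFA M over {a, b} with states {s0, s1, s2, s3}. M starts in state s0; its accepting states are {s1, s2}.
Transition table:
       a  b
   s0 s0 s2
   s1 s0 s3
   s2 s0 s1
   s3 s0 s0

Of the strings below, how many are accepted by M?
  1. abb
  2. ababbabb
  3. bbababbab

3

abb: accepted
ababbabb: accepted
bbababbab: accepted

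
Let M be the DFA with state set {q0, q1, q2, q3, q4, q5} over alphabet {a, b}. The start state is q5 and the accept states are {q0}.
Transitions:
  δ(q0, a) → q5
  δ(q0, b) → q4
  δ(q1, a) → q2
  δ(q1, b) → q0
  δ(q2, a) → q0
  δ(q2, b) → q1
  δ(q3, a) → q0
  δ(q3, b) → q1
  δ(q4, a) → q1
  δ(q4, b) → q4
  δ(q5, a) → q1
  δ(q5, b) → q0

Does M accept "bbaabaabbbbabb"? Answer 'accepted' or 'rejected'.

rejected

q5 --b--> q0
q0 --b--> q4
q4 --a--> q1
q1 --a--> q2
q2 --b--> q1
q1 --a--> q2
q2 --a--> q0
q0 --b--> q4
q4 --b--> q4
q4 --b--> q4
q4 --b--> q4
q4 --a--> q1
q1 --b--> q0
q0 --b--> q4
End in state q4, which is not an accepting state.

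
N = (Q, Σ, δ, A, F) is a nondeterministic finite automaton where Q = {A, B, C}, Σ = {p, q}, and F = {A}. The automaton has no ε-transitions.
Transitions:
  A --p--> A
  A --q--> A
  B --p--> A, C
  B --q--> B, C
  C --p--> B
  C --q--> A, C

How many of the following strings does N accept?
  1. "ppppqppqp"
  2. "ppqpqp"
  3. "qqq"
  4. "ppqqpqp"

4

"ppppqppqp": accepted
"ppqpqp": accepted
"qqq": accepted
"ppqqpqp": accepted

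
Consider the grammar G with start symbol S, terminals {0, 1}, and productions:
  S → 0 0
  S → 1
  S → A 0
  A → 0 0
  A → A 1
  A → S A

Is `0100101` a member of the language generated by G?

no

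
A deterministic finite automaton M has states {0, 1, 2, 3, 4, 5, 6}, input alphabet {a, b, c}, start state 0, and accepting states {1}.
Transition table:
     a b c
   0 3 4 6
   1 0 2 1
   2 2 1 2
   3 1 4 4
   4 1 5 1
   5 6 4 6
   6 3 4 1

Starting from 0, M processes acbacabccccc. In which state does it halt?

0 --a--> 3
3 --c--> 4
4 --b--> 5
5 --a--> 6
6 --c--> 1
1 --a--> 0
0 --b--> 4
4 --c--> 1
1 --c--> 1
1 --c--> 1
1 --c--> 1
1 --c--> 1

1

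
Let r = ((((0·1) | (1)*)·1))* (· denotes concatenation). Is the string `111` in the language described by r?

Split into 3 pieces 1 · 1 · 1; each matches (((0·1)|(1)*)·1).

yes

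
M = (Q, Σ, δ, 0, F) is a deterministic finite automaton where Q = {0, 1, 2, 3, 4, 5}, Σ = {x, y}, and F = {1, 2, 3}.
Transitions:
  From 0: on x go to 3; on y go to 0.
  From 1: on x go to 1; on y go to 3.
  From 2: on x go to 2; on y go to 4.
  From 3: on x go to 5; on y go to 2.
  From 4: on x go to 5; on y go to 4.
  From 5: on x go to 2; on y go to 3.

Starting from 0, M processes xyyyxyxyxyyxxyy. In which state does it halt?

4

0 --x--> 3
3 --y--> 2
2 --y--> 4
4 --y--> 4
4 --x--> 5
5 --y--> 3
3 --x--> 5
5 --y--> 3
3 --x--> 5
5 --y--> 3
3 --y--> 2
2 --x--> 2
2 --x--> 2
2 --y--> 4
4 --y--> 4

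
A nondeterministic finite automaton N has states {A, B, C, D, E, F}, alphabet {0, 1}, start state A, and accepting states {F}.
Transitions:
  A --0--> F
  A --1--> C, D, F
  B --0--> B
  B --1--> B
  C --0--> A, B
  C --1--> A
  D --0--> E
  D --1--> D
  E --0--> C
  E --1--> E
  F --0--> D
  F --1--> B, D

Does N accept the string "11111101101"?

Start: {A}
read 1: {C, D, F}
read 1: {A, B, D}
read 1: {B, C, D, F}
read 1: {A, B, D}
read 1: {B, C, D, F}
read 1: {A, B, D}
read 0: {B, E, F}
read 1: {B, D, E}
read 1: {B, D, E}
read 0: {B, C, E}
read 1: {A, B, E}
Reachable ∩ accepting = {} — empty.

rejected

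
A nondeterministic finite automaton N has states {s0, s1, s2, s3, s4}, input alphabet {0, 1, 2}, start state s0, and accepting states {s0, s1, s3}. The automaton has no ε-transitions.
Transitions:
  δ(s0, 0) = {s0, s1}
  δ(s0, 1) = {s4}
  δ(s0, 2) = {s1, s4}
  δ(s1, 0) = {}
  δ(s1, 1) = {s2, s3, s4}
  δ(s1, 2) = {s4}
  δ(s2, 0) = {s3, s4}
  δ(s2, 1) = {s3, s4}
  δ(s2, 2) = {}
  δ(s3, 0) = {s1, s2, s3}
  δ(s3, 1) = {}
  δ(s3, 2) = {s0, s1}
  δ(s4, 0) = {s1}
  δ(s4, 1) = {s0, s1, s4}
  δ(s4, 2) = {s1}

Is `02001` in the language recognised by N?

Start: {s0}
read 0: {s0, s1}
read 2: {s1, s4}
read 0: {s1}
read 0: {}
The reachable set is empty and stays empty for the remaining 1 symbol.
Reachable ∩ accepting = {} — empty.

rejected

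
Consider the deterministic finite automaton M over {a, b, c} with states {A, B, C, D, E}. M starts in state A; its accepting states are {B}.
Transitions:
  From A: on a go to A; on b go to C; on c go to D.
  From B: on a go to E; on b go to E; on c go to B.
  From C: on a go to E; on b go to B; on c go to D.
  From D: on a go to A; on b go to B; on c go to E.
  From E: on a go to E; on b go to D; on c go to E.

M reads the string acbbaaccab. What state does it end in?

A --a--> A
A --c--> D
D --b--> B
B --b--> E
E --a--> E
E --a--> E
E --c--> E
E --c--> E
E --a--> E
E --b--> D

D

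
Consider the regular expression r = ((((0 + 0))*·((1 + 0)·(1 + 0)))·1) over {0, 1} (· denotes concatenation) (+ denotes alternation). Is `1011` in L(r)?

no

No split of 1011 into u·v has (((0+0))*·((1+0)·(1+0))) matching u and 1 matching v.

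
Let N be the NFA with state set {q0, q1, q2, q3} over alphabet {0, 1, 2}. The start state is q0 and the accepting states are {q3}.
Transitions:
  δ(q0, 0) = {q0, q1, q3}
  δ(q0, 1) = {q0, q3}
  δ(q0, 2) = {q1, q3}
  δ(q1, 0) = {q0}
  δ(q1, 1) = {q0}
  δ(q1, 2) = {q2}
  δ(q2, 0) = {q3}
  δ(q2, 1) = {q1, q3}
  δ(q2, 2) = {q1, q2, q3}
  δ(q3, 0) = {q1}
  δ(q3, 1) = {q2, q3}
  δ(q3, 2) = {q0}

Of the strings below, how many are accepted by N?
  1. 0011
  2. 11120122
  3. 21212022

0011: accepted
11120122: accepted
21212022: accepted

3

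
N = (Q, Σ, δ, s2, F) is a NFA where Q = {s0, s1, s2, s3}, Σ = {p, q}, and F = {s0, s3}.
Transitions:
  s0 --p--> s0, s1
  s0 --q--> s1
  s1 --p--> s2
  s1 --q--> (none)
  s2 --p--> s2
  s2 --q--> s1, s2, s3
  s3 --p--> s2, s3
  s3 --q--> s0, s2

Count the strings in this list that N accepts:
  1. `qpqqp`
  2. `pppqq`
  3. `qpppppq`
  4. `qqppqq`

4

`qpqqp`: accepted
`pppqq`: accepted
`qpppppq`: accepted
`qqppqq`: accepted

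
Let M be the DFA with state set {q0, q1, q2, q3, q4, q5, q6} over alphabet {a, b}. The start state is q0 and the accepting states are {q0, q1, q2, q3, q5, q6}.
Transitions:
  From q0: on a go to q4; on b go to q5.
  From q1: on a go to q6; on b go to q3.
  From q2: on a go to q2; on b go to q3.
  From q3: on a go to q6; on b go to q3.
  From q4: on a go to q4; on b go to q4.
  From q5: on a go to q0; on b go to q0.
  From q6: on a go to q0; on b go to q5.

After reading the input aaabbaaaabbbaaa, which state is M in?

q4

q0 --a--> q4
q4 --a--> q4
q4 --a--> q4
q4 --b--> q4
q4 --b--> q4
q4 --a--> q4
q4 --a--> q4
q4 --a--> q4
q4 --a--> q4
q4 --b--> q4
q4 --b--> q4
q4 --b--> q4
q4 --a--> q4
q4 --a--> q4
q4 --a--> q4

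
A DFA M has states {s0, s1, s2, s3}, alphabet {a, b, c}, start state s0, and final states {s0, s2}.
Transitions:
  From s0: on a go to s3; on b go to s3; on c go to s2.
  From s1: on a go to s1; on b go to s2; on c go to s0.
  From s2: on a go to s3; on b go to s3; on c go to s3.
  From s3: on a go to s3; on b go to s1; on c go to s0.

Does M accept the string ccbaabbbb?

accepted

s0 --c--> s2
s2 --c--> s3
s3 --b--> s1
s1 --a--> s1
s1 --a--> s1
s1 --b--> s2
s2 --b--> s3
s3 --b--> s1
s1 --b--> s2
End in state s2, which is an accepting state.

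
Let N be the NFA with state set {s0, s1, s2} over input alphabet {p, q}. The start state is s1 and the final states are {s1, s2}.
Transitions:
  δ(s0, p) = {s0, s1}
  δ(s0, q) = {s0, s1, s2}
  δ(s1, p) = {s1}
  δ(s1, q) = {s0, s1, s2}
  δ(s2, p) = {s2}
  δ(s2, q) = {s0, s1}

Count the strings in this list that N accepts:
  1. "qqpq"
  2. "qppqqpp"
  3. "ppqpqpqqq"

"qqpq": accepted
"qppqqpp": accepted
"ppqpqpqqq": accepted

3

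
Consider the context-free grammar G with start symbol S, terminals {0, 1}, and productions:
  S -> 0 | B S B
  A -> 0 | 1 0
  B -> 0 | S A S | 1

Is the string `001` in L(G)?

yes

S ⇒ BSB ⇒ 0SB ⇒ 00B ⇒ 001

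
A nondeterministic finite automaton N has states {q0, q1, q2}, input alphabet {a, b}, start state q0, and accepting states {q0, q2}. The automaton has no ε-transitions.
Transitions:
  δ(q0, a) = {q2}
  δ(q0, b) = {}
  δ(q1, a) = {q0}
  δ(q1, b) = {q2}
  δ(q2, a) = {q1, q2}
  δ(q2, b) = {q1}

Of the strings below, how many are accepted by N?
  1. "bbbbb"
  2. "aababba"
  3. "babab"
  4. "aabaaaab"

2

"bbbbb": rejected
"aababba": accepted
"babab": rejected
"aabaaaab": accepted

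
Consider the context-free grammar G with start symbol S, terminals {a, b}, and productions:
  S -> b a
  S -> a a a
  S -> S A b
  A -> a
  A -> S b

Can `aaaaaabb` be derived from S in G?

S ⇒ SAb ⇒ aaaAb ⇒ aaaSbb ⇒ aaaaaabb

yes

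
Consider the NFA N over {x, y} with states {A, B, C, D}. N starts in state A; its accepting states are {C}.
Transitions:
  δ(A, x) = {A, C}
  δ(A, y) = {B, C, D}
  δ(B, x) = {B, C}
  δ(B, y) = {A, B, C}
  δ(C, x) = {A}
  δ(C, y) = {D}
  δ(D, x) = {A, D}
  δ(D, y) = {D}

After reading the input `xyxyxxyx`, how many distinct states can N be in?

4

Start: {A}
read x: {A, C}
read y: {B, C, D}
read x: {A, B, C, D}
read y: {A, B, C, D}
read x: {A, B, C, D}
read x: {A, B, C, D}
read y: {A, B, C, D}
read x: {A, B, C, D}
Final reachable set {A, B, C, D} has 4 states.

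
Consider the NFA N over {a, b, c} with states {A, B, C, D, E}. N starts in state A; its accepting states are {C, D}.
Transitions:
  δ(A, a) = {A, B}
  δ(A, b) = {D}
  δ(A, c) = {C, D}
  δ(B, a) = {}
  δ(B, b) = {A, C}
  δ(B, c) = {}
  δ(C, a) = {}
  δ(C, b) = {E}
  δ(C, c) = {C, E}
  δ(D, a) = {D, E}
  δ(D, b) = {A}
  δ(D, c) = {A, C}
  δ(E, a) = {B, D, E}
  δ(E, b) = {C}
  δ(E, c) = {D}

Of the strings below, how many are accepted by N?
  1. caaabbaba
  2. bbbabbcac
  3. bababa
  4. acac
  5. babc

caaabbaba: rejected
bbbabbcac: accepted
bababa: accepted
acac: accepted
babc: accepted

4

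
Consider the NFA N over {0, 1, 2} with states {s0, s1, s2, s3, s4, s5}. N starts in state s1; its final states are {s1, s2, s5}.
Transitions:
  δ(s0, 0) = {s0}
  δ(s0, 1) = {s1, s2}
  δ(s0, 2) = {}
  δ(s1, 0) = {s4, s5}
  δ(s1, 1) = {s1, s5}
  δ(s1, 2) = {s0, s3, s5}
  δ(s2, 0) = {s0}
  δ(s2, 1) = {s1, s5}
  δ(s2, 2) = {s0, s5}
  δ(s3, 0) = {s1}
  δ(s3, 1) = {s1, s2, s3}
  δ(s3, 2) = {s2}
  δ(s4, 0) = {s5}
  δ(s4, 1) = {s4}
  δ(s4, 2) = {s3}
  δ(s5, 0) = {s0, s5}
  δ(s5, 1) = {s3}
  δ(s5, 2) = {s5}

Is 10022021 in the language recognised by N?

rejected

Start: {s1}
read 1: {s1, s5}
read 0: {s0, s4, s5}
read 0: {s0, s5}
read 2: {s5}
read 2: {s5}
read 0: {s0, s5}
read 2: {s5}
read 1: {s3}
Reachable ∩ accepting = {} — empty.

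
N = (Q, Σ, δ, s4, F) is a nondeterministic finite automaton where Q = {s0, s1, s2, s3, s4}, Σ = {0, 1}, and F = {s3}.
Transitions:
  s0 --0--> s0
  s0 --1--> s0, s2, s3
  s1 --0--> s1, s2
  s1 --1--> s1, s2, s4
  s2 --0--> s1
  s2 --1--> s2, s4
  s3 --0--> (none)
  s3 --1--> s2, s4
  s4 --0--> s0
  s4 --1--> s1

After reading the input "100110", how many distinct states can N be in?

Start: {s4}
read 1: {s1}
read 0: {s1, s2}
read 0: {s1, s2}
read 1: {s1, s2, s4}
read 1: {s1, s2, s4}
read 0: {s0, s1, s2}
Final reachable set {s0, s1, s2} has 3 states.

3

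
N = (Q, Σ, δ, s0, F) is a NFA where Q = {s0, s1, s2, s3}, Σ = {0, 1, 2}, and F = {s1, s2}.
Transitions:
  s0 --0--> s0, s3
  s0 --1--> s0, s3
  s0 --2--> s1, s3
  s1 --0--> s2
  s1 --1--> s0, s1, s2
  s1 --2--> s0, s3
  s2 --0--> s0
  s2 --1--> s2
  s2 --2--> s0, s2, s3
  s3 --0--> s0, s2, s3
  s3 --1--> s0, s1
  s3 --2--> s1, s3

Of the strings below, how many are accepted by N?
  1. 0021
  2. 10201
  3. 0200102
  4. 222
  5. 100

5

0021: accepted
10201: accepted
0200102: accepted
222: accepted
100: accepted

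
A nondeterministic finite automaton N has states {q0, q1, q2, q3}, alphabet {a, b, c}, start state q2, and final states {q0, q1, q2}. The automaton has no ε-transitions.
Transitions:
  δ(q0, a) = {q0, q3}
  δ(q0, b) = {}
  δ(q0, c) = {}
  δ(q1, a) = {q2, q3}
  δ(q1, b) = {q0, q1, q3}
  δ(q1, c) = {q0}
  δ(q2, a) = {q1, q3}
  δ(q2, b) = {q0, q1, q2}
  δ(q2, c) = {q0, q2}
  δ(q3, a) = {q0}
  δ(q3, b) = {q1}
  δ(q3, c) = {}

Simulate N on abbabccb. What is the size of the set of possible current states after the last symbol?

Start: {q2}
read a: {q1, q3}
read b: {q0, q1, q3}
read b: {q0, q1, q3}
read a: {q0, q2, q3}
read b: {q0, q1, q2}
read c: {q0, q2}
read c: {q0, q2}
read b: {q0, q1, q2}
Final reachable set {q0, q1, q2} has 3 states.

3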